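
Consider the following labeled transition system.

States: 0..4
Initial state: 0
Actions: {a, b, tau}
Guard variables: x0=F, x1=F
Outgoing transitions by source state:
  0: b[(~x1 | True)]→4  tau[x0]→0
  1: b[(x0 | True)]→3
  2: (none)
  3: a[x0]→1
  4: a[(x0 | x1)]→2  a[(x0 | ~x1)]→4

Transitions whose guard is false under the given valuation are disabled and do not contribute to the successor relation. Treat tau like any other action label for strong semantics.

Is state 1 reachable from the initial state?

Answer: UNREACHABLE

Analysis:
Guard filter leaves 3 enabled edge(s).
L0 = {0}
L1 = {4}  total {0,4}
R = {0,4}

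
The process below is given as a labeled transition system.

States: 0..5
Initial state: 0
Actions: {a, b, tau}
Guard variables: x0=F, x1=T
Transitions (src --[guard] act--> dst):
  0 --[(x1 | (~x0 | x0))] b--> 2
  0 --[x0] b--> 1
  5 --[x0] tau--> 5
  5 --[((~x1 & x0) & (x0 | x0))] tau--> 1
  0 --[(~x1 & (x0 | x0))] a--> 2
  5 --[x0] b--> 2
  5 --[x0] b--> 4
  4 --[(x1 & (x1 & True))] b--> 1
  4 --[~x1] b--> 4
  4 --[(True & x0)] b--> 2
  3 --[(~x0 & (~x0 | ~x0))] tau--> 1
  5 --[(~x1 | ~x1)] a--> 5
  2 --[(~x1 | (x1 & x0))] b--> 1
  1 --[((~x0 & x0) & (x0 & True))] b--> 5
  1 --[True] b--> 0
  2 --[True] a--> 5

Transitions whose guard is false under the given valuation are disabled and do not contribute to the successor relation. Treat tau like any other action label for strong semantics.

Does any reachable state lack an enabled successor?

R = {0,2,5}
  0: b→2  [1 exit(s)]
  2: a→5  [1 exit(s)]
  5: ∅  [deadlock]
trace reaching 5: b·a

Answer: DEADLOCK at state 5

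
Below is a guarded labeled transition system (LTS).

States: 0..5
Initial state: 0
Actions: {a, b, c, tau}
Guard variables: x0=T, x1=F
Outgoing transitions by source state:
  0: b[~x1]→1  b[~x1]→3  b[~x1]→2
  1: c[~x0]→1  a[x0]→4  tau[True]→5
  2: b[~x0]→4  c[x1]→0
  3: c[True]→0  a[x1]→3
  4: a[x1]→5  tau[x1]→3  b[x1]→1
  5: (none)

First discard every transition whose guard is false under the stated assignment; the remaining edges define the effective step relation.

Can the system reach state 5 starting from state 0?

Answer: REACHABLE

Trace:
6 transition(s) survive guard evaluation.
depth 0: {0}
depth 1: {1,2,3}  cumulative {0,1,2,3}
depth 2: {4,5}  cumulative {0,1,2,3,4,5}
Reach set: {0,1,2,3,4,5}
trace reaching 5: b·tau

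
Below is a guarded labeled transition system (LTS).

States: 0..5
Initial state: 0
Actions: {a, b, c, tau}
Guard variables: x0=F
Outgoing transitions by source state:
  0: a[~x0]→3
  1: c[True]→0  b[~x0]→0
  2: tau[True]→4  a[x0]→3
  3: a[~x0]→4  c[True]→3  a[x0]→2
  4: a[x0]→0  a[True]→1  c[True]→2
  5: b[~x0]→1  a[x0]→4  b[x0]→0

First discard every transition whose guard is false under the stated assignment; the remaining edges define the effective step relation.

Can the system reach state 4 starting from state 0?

Guard filter leaves 9 enabled edge(s).
L0 = {0}
L1 = {3}  cumulative {0,3}
L2 = {4}  cumulative {0,3,4}
L3 = {1,2}  cumulative {0,1,2,3,4}
Reach set: {0,1,2,3,4}
witness 4: a·a

Answer: REACHABLE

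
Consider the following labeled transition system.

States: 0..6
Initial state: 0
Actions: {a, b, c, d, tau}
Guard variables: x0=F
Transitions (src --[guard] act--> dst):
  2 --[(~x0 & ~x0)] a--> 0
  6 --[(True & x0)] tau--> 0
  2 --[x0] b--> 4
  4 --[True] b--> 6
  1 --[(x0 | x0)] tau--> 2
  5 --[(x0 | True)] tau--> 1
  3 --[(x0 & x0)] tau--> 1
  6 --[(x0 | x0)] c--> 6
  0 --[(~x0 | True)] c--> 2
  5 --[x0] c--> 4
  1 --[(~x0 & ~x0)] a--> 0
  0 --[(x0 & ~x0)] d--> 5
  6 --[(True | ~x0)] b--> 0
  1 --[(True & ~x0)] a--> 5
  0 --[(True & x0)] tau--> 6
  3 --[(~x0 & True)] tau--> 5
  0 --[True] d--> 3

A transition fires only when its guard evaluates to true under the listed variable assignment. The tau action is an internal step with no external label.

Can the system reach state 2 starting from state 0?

Answer: REACHABLE

Analysis:
Guard filter leaves 9 enabled edge(s).
Layer 0: {0}
Layer 1: {2,3}  cumulative {0,2,3}
Layer 2: {5}  cumulative {0,2,3,5}
Layer 3: {1}  cumulative {0,1,2,3,5}
Reachable = {0,1,2,3,5}
Path to 2: c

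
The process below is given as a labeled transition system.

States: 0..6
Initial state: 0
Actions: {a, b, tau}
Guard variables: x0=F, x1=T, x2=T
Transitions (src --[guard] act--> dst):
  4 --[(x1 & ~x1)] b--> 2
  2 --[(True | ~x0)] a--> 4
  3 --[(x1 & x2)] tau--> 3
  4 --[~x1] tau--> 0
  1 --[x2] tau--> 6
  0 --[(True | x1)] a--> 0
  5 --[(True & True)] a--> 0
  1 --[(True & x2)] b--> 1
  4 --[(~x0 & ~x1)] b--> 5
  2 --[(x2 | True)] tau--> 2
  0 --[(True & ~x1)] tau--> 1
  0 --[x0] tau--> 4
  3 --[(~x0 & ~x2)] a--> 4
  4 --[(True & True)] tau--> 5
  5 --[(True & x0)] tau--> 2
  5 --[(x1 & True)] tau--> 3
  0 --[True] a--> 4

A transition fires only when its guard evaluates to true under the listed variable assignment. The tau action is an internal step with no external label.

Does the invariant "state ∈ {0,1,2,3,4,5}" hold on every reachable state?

Safe = {0,1,2,3,4,5}
R = {0,3,4,5}
  0: ✓
  3: ✓
  4: ✓
  5: ✓

Answer: INVARIANT HOLDS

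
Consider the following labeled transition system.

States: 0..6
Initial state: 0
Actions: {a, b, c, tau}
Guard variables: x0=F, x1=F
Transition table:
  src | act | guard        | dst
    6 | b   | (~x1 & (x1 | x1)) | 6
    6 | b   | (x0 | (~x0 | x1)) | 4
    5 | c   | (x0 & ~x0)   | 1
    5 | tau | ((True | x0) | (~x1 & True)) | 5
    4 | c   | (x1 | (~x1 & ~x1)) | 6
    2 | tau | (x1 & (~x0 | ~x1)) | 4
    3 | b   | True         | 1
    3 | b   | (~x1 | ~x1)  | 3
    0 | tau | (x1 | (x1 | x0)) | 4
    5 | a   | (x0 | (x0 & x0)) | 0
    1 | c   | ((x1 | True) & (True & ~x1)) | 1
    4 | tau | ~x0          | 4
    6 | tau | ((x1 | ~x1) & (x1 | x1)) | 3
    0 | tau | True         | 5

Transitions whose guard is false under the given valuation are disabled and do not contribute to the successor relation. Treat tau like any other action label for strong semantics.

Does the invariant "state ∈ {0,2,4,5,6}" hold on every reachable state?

Answer: INVARIANT HOLDS

Trace:
Inv-set: {0,2,4,5,6}
Reach set: {0,5}
  0: ✓
  5: ✓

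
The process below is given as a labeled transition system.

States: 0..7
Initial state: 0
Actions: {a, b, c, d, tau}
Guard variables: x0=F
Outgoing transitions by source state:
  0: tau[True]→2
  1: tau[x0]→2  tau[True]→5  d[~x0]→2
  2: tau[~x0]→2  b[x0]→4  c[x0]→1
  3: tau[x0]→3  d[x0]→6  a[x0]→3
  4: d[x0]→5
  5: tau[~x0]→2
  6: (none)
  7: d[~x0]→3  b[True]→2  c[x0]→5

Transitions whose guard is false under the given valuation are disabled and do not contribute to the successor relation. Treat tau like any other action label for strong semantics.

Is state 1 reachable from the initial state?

After dropping false guards: 7 live edges.
Layer 0: {0}
Layer 1: {2}  now seen {0,2}
Reachable = {0,2}

Answer: UNREACHABLE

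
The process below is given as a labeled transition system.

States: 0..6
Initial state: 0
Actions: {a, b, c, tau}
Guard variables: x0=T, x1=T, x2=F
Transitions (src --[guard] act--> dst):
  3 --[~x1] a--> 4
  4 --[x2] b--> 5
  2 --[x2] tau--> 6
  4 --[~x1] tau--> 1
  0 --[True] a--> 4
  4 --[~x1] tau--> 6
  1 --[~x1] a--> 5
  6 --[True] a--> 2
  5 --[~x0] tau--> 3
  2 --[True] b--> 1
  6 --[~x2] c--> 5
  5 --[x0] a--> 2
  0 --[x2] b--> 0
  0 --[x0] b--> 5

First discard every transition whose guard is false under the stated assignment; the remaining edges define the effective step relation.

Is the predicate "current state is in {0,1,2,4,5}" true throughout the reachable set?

Inv-set: {0,1,2,4,5}
Reach set: {0,1,2,4,5}
  0: ok
  1: ok
  2: ok
  4: ok
  5: ok

Answer: INVARIANT HOLDS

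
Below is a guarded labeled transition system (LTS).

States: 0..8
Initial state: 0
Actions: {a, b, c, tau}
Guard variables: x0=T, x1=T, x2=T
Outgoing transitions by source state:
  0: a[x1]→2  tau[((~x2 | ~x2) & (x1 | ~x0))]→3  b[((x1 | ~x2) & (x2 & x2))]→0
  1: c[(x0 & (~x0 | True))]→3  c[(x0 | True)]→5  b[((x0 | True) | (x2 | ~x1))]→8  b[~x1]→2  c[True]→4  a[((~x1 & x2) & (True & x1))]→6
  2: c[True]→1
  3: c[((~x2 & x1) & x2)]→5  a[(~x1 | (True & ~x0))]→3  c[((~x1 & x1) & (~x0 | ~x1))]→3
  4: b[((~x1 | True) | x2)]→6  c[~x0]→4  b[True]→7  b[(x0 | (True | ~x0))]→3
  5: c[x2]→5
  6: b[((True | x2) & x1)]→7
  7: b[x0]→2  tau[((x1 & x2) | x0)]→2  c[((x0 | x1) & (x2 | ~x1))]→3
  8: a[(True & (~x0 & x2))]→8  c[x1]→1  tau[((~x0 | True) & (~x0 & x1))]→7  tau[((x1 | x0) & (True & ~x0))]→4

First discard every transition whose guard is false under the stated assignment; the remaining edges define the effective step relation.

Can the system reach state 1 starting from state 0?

After dropping false guards: 16 live edges.
depth 0: {0}
depth 1: {2}  total {0,2}
depth 2: {1}  total {0,1,2}
depth 3: {3,4,5,8}  total {0,1,2,3,4,5,8}
depth 4: {6,7}  total {0,1,2,3,4,5,6,7,8}
R = {0,1,2,3,4,5,6,7,8}
witness 1: a·c

Answer: REACHABLE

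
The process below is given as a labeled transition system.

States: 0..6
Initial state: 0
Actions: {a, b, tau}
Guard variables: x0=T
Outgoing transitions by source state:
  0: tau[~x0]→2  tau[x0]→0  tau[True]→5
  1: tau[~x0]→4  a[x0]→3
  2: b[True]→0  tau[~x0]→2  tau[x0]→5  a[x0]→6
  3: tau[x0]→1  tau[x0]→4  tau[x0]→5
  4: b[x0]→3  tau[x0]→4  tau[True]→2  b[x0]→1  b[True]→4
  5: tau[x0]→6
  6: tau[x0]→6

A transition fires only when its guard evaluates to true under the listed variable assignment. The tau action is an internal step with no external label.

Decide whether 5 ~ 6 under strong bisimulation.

Answer: BISIMILAR

Analysis:
Bisimulation quotient by refinement:
  π0 = {{0,1,2,3,4,5,6}}
  π1 = {{0,3,5,6},{1},{2},{4}}
  π2 = {{0,5,6},{1},{2},{3},{4}}
stable after 3 split(s): 5 block(s)
5∈{0,5,6}, 6∈{0,5,6}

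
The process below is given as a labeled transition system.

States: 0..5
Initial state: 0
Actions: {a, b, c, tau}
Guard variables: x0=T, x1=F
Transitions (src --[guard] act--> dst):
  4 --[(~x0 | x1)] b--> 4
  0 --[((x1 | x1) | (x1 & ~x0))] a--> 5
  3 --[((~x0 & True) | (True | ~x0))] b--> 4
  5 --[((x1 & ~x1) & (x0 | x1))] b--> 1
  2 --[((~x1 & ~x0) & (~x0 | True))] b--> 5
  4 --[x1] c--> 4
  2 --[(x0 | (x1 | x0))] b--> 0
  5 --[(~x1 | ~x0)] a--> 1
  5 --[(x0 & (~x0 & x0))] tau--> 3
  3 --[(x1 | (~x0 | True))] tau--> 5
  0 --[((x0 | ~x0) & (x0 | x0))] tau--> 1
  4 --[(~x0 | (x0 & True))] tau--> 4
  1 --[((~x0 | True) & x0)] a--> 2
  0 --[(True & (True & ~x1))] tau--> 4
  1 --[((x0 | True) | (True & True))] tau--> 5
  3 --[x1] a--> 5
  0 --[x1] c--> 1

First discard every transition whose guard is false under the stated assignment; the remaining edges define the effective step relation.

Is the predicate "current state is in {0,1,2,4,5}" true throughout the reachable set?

Answer: INVARIANT HOLDS

Trace:
Safe = {0,1,2,4,5}
R = {0,1,2,4,5}
  0: safe
  1: safe
  2: safe
  4: safe
  5: safe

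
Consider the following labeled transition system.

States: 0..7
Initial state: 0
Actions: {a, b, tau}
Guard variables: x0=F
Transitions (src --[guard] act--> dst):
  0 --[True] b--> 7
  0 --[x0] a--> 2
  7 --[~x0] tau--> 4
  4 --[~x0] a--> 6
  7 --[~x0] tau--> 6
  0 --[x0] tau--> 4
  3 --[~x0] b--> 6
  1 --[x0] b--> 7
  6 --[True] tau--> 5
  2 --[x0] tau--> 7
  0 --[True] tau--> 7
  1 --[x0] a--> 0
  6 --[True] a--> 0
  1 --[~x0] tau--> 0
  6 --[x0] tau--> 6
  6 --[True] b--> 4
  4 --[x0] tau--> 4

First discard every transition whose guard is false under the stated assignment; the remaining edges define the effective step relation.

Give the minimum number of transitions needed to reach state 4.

Answer: 2

Working:
Layered search for 4:
  depth 0: {0}
  depth 1: {7}
  depth 2: {4,6}
4 enters at depth 2; path b·tau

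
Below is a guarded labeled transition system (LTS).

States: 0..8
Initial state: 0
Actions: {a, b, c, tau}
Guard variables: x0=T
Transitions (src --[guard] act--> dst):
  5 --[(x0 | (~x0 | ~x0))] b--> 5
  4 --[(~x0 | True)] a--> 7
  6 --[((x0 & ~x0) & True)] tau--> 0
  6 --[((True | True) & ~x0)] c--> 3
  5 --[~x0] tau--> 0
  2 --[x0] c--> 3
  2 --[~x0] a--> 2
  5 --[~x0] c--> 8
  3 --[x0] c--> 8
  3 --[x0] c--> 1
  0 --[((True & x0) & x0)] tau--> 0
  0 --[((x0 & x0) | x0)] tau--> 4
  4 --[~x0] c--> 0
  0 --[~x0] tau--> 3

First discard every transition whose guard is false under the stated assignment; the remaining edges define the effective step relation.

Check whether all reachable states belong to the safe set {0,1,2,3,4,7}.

Answer: INVARIANT HOLDS

Analysis:
Allowed set {0,1,2,3,4,7}
Reach set: {0,4,7}
  0: ok
  4: ok
  7: ok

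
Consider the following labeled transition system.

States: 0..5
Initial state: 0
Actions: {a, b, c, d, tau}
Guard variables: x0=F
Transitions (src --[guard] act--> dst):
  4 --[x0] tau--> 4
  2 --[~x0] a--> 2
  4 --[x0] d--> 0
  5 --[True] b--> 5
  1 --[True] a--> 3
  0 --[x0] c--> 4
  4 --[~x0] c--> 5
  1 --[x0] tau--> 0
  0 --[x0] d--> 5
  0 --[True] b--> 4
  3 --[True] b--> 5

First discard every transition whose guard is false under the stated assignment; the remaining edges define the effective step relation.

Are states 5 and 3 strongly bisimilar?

Refine partition for ~:
  P[0] = {{0,1,2,3,4,5}}
  P[1] = {{0,3,5},{1,2},{4}}
  P[2] = {{0},{1},{2},{3,5},{4}}
Fixed point at round 3; 5 class(es).
[5]={3,5}  [3]={3,5}

Answer: BISIMILAR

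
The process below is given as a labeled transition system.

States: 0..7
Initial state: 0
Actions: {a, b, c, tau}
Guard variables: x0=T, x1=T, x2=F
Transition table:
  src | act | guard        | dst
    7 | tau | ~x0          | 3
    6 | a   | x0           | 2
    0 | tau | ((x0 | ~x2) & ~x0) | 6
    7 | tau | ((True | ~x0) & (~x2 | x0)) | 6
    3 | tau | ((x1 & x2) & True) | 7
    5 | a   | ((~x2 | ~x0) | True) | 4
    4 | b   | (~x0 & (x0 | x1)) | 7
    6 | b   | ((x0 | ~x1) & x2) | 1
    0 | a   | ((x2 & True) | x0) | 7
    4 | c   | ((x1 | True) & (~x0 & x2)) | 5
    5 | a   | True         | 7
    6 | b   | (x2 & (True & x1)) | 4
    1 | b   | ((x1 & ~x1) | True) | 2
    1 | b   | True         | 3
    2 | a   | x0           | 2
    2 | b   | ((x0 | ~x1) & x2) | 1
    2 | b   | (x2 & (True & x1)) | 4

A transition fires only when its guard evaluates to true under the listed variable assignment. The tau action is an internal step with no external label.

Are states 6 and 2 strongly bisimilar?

Answer: BISIMILAR

Working:
Bisimulation quotient by refinement:
  round 0: {{0,1,2,3,4,5,6,7}}
  round 1: {{0,2,5,6},{1},{3,4},{7}}
  round 2: {{0},{1},{2,6},{3,4},{5},{7}}
Fixed point at round 3; 6 class(es).
6∈{2,6}, 2∈{2,6}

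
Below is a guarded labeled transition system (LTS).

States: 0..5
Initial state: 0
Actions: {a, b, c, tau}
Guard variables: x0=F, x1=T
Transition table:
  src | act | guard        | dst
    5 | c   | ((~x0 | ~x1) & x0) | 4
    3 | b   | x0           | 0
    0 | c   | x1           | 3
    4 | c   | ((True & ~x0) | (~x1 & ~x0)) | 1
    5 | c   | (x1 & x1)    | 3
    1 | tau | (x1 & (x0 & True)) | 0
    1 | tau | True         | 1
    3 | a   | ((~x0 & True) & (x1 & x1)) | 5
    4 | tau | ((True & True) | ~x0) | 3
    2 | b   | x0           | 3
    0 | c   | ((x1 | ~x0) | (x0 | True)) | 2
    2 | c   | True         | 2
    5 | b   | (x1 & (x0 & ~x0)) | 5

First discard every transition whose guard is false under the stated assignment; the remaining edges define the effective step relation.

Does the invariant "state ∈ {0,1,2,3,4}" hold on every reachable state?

Allowed set {0,1,2,3,4}
Reachable = {0,2,3,5}
  0: ✓
  2: ✓
  3: ✓
  5: VIOLATES
counterexample path to 5: c·a

Answer: INVARIANT VIOLATED at state 5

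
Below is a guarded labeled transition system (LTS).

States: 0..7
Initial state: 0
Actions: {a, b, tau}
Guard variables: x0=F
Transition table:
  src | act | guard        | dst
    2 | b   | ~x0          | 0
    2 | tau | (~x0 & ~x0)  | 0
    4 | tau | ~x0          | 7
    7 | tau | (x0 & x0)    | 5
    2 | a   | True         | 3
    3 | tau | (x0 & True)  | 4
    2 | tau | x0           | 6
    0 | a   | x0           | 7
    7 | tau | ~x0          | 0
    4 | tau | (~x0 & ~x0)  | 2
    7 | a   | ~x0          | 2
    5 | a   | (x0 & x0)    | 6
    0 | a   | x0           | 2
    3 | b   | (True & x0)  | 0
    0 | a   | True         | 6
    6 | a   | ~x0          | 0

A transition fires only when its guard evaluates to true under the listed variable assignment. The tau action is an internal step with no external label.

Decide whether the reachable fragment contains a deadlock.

Reachable = {0,6}
  0: a→6  [deg 1]
  6: a→0  [deg 1]

Answer: DEADLOCK-FREE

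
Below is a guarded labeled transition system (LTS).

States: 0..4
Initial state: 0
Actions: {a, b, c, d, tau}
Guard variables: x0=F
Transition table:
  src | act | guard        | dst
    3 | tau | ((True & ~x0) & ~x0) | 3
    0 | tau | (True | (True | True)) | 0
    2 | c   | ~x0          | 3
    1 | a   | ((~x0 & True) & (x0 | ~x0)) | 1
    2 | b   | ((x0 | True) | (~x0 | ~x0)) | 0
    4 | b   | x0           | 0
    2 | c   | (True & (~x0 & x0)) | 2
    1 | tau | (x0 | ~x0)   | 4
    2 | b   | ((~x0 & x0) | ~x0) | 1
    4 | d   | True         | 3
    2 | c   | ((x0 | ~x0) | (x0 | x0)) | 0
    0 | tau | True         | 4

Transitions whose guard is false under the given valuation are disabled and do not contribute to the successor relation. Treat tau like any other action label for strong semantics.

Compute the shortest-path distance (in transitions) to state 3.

Layered search for 3:
  depth 0: {0}
  depth 1: {4}
  depth 2: {3}
depth(3)=2, e.g. tau·d

Answer: 2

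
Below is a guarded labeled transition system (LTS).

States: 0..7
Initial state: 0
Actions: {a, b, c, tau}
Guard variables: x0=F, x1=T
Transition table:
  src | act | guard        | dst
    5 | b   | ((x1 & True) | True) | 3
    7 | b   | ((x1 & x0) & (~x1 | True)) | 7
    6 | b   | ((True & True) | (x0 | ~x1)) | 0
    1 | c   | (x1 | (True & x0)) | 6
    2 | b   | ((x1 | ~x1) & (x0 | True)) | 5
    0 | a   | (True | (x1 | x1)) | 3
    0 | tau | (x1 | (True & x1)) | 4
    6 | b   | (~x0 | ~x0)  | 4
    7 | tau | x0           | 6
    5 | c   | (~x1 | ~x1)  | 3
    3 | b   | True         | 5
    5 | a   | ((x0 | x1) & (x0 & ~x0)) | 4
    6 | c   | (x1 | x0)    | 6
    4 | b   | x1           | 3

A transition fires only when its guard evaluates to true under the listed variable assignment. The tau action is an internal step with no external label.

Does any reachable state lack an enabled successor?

Answer: DEADLOCK-FREE

Trace:
Reach set: {0,3,4,5}
  0: a→3  tau→4  [2 out]
  3: b→5  [1 out]
  4: b→3  [1 out]
  5: b→3  [1 out]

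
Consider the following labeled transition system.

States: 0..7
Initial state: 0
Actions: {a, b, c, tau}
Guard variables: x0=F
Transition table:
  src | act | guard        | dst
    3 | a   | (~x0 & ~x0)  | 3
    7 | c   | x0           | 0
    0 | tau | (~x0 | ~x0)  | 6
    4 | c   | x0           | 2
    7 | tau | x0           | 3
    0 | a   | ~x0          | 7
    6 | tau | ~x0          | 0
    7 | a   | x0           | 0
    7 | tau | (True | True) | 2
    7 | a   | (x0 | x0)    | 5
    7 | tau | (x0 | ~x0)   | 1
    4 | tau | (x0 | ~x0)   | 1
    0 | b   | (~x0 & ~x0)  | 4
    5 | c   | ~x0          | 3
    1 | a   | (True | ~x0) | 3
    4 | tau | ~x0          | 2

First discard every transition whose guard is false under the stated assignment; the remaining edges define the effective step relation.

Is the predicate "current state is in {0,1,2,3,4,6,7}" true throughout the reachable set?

Safe = {0,1,2,3,4,6,7}
Reach set: {0,1,2,3,4,6,7}
  0: safe
  1: safe
  2: safe
  3: safe
  4: safe
  6: safe
  7: safe

Answer: INVARIANT HOLDS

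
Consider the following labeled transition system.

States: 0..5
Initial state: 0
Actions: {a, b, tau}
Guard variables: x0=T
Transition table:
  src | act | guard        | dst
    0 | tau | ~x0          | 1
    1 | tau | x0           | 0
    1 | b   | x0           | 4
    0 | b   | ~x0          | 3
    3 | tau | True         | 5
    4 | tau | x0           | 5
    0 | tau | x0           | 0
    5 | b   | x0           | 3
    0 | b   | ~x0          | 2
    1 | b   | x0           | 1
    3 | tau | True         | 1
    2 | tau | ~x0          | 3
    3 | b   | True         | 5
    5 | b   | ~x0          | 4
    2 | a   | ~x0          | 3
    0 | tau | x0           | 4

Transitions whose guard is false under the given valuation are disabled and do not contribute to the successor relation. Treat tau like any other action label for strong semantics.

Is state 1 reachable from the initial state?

Answer: REACHABLE

Working:
10 transition(s) survive guard evaluation.
depth 0: {0}
depth 1: {4}  now seen {0,4}
depth 2: {5}  now seen {0,4,5}
depth 3: {3}  now seen {0,3,4,5}
depth 4: {1}  now seen {0,1,3,4,5}
Reach set: {0,1,3,4,5}
trace reaching 1: tau·tau·b·tau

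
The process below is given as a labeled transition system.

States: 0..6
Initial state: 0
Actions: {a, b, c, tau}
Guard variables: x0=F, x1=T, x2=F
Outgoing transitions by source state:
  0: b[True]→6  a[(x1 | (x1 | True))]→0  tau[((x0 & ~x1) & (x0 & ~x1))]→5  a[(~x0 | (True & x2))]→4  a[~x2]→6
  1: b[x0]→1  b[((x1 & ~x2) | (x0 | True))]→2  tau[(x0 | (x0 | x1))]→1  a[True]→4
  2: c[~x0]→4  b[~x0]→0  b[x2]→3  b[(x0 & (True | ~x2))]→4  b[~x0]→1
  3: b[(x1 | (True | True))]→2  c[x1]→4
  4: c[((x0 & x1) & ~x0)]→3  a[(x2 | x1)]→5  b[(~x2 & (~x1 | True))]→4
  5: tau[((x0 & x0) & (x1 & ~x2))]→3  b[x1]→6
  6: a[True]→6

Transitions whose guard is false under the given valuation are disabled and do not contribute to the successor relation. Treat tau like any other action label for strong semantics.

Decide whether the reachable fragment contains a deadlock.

Answer: DEADLOCK-FREE

Trace:
Reachable = {0,4,5,6}
  0: a→0  a→4  a→6  b→6  [4 exit(s)]
  4: a→5  b→4  [2 exit(s)]
  5: b→6  [1 exit(s)]
  6: a→6  [1 exit(s)]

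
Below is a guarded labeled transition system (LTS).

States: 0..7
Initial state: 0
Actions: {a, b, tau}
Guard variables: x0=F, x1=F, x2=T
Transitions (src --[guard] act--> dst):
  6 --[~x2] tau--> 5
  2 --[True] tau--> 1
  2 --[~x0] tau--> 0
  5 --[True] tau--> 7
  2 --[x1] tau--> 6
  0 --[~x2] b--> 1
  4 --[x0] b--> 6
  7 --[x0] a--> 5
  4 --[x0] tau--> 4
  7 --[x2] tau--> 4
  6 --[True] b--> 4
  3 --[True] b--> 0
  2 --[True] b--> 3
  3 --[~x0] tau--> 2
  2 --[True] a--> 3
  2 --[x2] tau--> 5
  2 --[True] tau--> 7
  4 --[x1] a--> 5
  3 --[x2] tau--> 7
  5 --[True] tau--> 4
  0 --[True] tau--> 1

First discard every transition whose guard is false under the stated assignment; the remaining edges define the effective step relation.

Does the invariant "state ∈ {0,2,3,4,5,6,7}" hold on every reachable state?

Answer: INVARIANT VIOLATED at state 1

Analysis:
Safe = {0,2,3,4,5,6,7}
Reach set: {0,1}
  0: safe
  1: outside
counterexample path to 1: tau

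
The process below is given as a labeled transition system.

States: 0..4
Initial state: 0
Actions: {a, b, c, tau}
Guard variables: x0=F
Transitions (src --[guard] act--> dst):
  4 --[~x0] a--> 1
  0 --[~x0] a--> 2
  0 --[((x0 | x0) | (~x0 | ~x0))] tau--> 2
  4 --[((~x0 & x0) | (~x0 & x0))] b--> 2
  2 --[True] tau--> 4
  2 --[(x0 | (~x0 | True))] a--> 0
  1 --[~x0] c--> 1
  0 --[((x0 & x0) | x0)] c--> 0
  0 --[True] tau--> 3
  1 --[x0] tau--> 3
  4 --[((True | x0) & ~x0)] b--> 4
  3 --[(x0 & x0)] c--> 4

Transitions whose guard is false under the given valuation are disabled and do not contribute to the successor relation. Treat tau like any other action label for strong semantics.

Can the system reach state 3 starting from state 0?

Answer: REACHABLE

Working:
Guard filter leaves 8 enabled edge(s).
Layer 0: {0}
Layer 1: {2,3}  now seen {0,2,3}
Layer 2: {4}  now seen {0,2,3,4}
Layer 3: {1}  now seen {0,1,2,3,4}
Reach set: {0,1,2,3,4}
trace reaching 3: tau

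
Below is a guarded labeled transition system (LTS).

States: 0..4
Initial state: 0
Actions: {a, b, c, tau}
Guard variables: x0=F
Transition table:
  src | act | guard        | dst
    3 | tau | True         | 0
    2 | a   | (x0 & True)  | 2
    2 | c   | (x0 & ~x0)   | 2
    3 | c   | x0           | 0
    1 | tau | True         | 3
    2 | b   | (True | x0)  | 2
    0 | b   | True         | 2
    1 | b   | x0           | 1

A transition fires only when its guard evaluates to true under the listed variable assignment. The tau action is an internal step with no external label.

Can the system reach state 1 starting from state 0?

Answer: UNREACHABLE

Trace:
After dropping false guards: 4 live edges.
depth 0: {0}
depth 1: {2}  now seen {0,2}
Reachable = {0,2}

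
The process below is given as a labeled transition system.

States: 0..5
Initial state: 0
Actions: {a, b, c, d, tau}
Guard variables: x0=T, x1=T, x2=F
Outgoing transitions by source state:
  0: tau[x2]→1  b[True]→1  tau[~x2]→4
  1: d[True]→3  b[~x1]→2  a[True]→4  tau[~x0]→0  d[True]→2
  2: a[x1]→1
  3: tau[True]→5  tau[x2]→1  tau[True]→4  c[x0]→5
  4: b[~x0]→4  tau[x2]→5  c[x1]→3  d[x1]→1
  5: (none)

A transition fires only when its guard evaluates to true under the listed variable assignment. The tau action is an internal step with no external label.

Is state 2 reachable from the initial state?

11 transition(s) survive guard evaluation.
depth 0: {0}
depth 1: {1,4}  cumulative {0,1,4}
depth 2: {2,3}  cumulative {0,1,2,3,4}
depth 3: {5}  cumulative {0,1,2,3,4,5}
Reachable = {0,1,2,3,4,5}
trace reaching 2: b·d

Answer: REACHABLE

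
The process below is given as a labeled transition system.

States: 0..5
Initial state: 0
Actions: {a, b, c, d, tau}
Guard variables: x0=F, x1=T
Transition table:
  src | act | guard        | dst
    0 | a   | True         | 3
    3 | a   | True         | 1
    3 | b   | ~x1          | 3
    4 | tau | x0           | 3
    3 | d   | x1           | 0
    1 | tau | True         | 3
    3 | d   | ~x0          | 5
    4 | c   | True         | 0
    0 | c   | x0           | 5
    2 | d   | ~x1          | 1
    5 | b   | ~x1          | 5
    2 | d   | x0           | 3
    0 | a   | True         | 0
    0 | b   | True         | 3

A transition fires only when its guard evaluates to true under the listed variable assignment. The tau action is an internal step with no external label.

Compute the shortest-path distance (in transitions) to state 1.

Answer: 2

Working:
Layered search for 1:
  L0 = {0}
  L1 = {3}
  L2 = {1,5}
depth(1)=2, e.g. a·a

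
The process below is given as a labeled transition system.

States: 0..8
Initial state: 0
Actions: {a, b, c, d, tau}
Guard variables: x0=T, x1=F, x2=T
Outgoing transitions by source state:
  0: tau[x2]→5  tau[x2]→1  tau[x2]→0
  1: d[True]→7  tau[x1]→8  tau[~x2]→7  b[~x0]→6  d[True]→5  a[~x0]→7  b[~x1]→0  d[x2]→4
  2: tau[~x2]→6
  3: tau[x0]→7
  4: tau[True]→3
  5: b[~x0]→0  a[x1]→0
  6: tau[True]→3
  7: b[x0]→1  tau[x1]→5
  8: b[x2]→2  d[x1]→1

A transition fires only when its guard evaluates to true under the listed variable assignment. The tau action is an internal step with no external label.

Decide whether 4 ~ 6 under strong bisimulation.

Compute ~ classes (split until stable):
  P[0] = {{0,1,2,3,4,5,6,7,8}}
  P[1] = {{0,3,4,6},{1},{2,5},{7,8}}
  P[2] = {{0},{1},{2,5},{3},{4,6},{7},{8}}
stable after 3 split(s): 7 block(s)
class of 4: {4,6}; class of 6: {4,6}

Answer: BISIMILAR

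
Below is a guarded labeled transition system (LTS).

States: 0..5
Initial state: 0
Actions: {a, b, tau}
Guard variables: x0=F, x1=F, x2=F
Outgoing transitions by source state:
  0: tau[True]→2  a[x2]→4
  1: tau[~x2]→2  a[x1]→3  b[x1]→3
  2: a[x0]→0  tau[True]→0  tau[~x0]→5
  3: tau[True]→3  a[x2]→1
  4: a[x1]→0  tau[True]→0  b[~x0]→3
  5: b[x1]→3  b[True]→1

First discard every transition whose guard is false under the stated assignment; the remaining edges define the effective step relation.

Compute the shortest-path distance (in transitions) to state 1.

Breadth-first toward 1:
  L0 = {0}
  L1 = {2}
  L2 = {5}
  L3 = {1}
first hit 1 at d=3 via tau·tau·b

Answer: 3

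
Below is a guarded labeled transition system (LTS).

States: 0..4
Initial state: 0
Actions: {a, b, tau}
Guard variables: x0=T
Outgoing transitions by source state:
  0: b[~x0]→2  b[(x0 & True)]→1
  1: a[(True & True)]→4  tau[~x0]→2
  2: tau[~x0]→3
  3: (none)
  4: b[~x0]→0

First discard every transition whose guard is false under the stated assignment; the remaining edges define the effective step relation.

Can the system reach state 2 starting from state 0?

Answer: UNREACHABLE

Working:
After dropping false guards: 2 live edges.
L0 = {0}
L1 = {1}  cumulative {0,1}
L2 = {4}  cumulative {0,1,4}
Reach set: {0,1,4}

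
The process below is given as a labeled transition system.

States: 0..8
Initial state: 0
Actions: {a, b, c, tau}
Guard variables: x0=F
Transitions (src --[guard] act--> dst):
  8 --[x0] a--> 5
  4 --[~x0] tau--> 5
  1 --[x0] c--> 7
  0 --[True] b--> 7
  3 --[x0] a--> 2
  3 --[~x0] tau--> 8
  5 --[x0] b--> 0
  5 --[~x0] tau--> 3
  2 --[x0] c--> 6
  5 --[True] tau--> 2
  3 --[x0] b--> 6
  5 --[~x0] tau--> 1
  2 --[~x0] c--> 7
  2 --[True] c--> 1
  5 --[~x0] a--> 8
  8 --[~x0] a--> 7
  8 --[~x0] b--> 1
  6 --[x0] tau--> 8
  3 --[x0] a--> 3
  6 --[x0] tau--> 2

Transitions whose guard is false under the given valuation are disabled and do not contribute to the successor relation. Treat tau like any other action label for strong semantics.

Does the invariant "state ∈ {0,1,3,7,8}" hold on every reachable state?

Safe = {0,1,3,7,8}
R = {0,7}
  0: ✓
  7: ✓

Answer: INVARIANT HOLDS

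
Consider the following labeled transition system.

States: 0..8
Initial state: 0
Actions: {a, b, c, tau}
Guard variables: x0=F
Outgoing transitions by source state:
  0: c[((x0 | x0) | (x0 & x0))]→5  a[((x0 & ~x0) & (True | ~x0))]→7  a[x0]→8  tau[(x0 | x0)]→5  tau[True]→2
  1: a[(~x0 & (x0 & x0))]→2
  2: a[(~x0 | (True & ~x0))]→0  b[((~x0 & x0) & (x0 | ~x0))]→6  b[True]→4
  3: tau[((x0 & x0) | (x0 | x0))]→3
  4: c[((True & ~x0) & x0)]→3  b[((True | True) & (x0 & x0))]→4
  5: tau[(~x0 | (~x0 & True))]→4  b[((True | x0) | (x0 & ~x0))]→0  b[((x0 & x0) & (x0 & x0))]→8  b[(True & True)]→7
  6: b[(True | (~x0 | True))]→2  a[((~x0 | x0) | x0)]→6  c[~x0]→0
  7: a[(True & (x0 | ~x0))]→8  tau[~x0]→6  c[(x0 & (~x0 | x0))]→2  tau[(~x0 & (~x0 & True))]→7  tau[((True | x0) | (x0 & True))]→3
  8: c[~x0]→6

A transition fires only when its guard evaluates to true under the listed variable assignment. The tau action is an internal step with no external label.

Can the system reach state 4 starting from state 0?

14 transition(s) survive guard evaluation.
Layer 0: {0}
Layer 1: {2}  cumulative {0,2}
Layer 2: {4}  cumulative {0,2,4}
Reach set: {0,2,4}
witness 4: tau·b

Answer: REACHABLE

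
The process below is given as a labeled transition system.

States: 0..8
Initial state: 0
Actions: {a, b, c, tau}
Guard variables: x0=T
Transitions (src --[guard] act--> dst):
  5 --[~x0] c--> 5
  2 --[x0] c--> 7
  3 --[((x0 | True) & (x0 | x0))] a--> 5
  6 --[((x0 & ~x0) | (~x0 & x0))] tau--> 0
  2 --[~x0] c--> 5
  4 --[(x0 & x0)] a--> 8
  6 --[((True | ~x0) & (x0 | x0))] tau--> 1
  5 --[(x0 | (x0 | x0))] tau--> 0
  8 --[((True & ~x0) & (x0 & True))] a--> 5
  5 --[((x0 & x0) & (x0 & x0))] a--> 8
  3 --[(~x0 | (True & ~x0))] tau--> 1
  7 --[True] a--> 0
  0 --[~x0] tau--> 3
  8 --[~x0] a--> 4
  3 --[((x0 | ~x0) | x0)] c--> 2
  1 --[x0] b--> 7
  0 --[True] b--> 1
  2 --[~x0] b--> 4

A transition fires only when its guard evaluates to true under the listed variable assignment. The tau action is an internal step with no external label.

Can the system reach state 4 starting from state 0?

Answer: UNREACHABLE

Trace:
Guard filter leaves 10 enabled edge(s).
L0 = {0}
L1 = {1}  total {0,1}
L2 = {7}  total {0,1,7}
Reach set: {0,1,7}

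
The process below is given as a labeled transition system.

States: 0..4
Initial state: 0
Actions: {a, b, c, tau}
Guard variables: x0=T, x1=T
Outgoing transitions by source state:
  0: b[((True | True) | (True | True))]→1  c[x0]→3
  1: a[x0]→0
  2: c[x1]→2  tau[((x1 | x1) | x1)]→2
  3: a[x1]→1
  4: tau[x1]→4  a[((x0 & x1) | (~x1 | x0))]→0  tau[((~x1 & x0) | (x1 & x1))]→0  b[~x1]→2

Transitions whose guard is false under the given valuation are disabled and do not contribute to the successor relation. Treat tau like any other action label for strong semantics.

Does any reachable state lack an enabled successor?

Reachable = {0,1,3}
  0: b→1  c→3  [2 exit(s)]
  1: a→0  [1 exit(s)]
  3: a→1  [1 exit(s)]

Answer: DEADLOCK-FREE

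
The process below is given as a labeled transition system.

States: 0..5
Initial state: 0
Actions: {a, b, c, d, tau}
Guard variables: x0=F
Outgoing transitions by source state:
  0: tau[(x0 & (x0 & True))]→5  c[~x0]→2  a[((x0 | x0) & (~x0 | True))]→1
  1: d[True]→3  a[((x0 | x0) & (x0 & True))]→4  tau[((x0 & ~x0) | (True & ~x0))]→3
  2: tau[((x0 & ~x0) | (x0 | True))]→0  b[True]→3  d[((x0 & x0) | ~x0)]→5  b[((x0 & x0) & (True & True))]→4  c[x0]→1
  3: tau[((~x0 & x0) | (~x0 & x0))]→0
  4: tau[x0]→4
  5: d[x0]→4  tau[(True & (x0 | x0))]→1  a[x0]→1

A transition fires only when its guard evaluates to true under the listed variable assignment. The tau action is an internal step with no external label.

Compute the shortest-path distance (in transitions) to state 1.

Layered search for 1:
  depth 0: {0}
  depth 1: {2}
  depth 2: {3,5}
1 never appears.

Answer: UNREACHABLE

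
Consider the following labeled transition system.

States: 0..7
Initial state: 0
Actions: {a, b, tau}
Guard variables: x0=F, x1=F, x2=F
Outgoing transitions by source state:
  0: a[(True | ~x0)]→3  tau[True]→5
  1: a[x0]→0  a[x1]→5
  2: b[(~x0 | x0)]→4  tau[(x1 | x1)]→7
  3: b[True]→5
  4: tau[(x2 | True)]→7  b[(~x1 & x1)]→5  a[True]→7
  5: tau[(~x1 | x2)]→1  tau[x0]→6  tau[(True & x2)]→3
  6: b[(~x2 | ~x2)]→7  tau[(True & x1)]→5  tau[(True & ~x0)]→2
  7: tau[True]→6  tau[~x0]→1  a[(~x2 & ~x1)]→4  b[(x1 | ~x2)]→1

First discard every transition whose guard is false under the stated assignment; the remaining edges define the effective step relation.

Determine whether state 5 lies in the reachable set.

After dropping false guards: 13 live edges.
depth 0: {0}
depth 1: {3,5}  total {0,3,5}
depth 2: {1}  total {0,1,3,5}
Reach set: {0,1,3,5}
witness 5: tau

Answer: REACHABLE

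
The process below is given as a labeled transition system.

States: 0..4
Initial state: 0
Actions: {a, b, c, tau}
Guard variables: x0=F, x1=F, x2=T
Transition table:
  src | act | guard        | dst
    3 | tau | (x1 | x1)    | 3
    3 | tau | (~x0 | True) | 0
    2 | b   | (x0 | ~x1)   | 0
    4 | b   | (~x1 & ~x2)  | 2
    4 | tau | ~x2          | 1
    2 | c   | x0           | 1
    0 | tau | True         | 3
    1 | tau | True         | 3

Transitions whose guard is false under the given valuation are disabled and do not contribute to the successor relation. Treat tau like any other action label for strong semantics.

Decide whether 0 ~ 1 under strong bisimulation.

Answer: BISIMILAR

Working:
Refine partition for ~:
  round 0: {{0,1,2,3,4}}
  round 1: {{0,1,3},{2},{4}}
3 equivalence class(es) (converged in 2)
0∈{0,1,3}, 1∈{0,1,3}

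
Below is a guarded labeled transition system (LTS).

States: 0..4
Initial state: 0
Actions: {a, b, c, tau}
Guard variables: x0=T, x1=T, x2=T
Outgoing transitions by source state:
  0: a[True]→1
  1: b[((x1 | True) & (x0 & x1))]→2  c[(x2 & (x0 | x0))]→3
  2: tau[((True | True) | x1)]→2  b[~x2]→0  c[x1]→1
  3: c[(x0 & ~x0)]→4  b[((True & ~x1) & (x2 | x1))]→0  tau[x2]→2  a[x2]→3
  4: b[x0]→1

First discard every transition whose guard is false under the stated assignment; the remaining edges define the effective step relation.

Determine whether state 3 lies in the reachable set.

Answer: REACHABLE

Analysis:
Guard filter leaves 8 enabled edge(s).
depth 0: {0}
depth 1: {1}  now seen {0,1}
depth 2: {2,3}  now seen {0,1,2,3}
Reachable = {0,1,2,3}
trace reaching 3: a·c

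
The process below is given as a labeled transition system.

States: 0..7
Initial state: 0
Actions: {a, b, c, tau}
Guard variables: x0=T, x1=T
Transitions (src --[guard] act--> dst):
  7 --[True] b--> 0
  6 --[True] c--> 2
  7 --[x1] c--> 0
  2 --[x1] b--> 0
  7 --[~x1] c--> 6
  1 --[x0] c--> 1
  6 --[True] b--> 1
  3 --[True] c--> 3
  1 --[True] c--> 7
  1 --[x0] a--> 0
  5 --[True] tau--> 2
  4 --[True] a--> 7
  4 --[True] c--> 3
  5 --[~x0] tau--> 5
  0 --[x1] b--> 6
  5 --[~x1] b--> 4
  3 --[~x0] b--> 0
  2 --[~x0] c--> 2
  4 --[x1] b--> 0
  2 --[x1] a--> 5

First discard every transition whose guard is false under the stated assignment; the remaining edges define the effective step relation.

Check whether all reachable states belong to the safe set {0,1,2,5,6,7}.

Answer: INVARIANT HOLDS

Trace:
Inv-set: {0,1,2,5,6,7}
R = {0,1,2,5,6,7}
  0: safe
  1: safe
  2: safe
  5: safe
  6: safe
  7: safe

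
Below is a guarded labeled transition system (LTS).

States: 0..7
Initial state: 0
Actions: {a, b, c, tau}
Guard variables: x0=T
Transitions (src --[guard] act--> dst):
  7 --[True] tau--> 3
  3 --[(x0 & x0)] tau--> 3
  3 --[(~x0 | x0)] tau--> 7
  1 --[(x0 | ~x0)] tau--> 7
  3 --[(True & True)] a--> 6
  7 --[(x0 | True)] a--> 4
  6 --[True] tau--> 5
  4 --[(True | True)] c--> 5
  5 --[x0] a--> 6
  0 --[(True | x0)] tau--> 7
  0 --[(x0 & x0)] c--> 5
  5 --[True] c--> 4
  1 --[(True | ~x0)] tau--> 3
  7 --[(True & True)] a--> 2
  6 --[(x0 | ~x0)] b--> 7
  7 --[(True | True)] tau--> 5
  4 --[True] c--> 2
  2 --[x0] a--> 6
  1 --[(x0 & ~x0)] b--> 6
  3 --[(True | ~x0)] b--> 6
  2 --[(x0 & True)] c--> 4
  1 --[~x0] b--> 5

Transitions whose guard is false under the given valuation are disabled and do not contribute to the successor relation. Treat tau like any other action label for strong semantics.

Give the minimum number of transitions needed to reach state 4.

BFS to 4:
  Layer 0: {0}
  Layer 1: {5,7}
  Layer 2: {2,3,4,6}
depth(4)=2, e.g. c·c

Answer: 2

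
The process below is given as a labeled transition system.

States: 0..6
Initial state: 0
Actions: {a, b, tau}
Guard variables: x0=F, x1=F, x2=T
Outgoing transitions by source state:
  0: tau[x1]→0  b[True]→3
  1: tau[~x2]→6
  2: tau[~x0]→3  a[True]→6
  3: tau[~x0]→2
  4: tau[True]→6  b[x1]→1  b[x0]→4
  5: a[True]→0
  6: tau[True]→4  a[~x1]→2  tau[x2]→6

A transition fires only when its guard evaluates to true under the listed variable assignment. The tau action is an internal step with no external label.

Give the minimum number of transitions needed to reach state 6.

Answer: 3

Working:
BFS to 6:
  L0 = {0}
  L1 = {3}
  L2 = {2}
  L3 = {6}
6 enters at depth 3; path b·tau·a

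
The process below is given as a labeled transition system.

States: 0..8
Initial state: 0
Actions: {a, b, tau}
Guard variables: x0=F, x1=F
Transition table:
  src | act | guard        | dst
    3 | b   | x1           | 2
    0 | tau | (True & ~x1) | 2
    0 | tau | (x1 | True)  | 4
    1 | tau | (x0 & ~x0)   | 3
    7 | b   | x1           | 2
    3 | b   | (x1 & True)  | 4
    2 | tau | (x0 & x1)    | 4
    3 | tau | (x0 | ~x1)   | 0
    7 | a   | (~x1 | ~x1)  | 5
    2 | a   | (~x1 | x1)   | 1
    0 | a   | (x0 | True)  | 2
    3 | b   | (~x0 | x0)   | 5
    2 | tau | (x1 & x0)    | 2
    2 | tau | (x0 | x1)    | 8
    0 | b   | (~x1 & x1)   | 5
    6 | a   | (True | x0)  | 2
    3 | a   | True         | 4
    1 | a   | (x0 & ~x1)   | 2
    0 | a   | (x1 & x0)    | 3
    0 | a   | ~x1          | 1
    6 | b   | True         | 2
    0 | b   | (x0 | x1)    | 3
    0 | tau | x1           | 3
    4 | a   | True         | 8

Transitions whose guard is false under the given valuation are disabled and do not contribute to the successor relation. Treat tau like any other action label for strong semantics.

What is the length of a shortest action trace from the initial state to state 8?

Breadth-first toward 8:
  Layer 0: {0}
  Layer 1: {1,2,4}
  Layer 2: {8}
8 enters at depth 2; path tau·a

Answer: 2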